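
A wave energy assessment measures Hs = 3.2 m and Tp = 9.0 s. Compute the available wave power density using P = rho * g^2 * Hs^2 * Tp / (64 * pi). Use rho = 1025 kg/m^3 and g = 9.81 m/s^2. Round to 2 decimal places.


Apply wave power formula:
  g^2 = 9.81^2 = 96.2361
  Hs^2 = 3.2^2 = 10.24
  Numerator = rho * g^2 * Hs^2 * Tp = 1025 * 96.2361 * 10.24 * 9.0 = 9090846.95
  Denominator = 64 * pi = 201.0619
  P = 9090846.95 / 201.0619 = 45214.16 W/m

45214.16


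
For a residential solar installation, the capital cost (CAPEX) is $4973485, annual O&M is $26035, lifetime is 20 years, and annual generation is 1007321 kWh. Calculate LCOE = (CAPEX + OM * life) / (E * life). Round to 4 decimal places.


Total cost = CAPEX + OM * lifetime = 4973485 + 26035 * 20 = 4973485 + 520700 = 5494185
Total generation = annual * lifetime = 1007321 * 20 = 20146420 kWh
LCOE = 5494185 / 20146420
LCOE = 0.2727 $/kWh

0.2727


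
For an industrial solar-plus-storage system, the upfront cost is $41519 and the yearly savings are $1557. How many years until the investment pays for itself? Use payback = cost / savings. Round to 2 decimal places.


Simple payback period = initial cost / annual savings
Payback = 41519 / 1557
Payback = 26.67 years

26.67


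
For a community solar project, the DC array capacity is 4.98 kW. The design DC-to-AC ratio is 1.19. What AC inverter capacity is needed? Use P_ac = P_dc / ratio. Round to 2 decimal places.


The inverter AC capacity is determined by the DC/AC ratio.
Given: P_dc = 4.98 kW, DC/AC ratio = 1.19
P_ac = P_dc / ratio = 4.98 / 1.19
P_ac = 4.18 kW

4.18


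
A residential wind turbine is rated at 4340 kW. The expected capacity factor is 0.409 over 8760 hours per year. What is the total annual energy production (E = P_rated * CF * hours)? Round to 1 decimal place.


Annual energy = rated_kW * capacity_factor * hours_per_year
Given: P_rated = 4340 kW, CF = 0.409, hours = 8760
E = 4340 * 0.409 * 8760
E = 15549525.6 kWh

15549525.6


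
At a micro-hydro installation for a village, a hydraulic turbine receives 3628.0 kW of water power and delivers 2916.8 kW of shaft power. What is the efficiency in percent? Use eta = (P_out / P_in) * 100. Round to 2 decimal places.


Turbine efficiency = (output power / input power) * 100
eta = (2916.8 / 3628.0) * 100
eta = 80.40%

80.40


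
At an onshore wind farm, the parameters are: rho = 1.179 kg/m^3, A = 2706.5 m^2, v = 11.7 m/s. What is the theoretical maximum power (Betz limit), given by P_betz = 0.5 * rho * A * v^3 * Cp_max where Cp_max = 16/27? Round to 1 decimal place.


The Betz coefficient Cp_max = 16/27 = 0.5926
v^3 = 11.7^3 = 1601.613
P_betz = 0.5 * rho * A * v^3 * Cp_max
P_betz = 0.5 * 1.179 * 2706.5 * 1601.613 * 0.5926
P_betz = 1514278.1 W

1514278.1


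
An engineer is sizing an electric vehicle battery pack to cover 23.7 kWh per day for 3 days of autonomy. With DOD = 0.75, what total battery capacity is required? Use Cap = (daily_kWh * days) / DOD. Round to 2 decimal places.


Total energy needed = daily * days = 23.7 * 3 = 71.1 kWh
Account for depth of discharge:
  Cap = total_energy / DOD = 71.1 / 0.75
  Cap = 94.80 kWh

94.80


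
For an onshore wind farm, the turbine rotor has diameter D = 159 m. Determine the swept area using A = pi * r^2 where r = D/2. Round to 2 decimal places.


Compute the rotor radius:
  r = D / 2 = 159 / 2 = 79.5 m
Calculate swept area:
  A = pi * r^2 = pi * 79.5^2
  A = 19855.65 m^2

19855.65


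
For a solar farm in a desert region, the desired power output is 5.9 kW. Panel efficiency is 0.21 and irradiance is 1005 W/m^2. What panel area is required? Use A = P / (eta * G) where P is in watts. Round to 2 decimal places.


Convert target power to watts: P = 5.9 * 1000 = 5900.0 W
Compute denominator: eta * G = 0.21 * 1005 = 211.05
Required area A = P / (eta * G) = 5900.0 / 211.05
A = 27.96 m^2

27.96


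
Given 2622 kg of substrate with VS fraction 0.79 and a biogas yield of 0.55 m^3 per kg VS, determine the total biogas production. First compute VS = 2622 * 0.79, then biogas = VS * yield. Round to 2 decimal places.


Compute volatile solids:
  VS = mass * VS_fraction = 2622 * 0.79 = 2071.38 kg
Calculate biogas volume:
  Biogas = VS * specific_yield = 2071.38 * 0.55
  Biogas = 1139.26 m^3

1139.26


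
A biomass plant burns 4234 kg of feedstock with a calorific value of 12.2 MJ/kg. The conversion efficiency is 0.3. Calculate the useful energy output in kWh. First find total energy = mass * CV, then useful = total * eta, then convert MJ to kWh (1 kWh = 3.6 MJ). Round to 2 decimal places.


Total energy = mass * CV = 4234 * 12.2 = 51654.8 MJ
Useful energy = total * eta = 51654.8 * 0.3 = 15496.44 MJ
Convert to kWh: 15496.44 / 3.6
Useful energy = 4304.57 kWh

4304.57


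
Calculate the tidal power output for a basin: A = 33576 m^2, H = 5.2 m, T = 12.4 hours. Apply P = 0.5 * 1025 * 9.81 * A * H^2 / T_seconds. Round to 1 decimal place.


Convert period to seconds: T = 12.4 * 3600 = 44640.0 s
H^2 = 5.2^2 = 27.04
P = 0.5 * rho * g * A * H^2 / T
P = 0.5 * 1025 * 9.81 * 33576 * 27.04 / 44640.0
P = 102252.6 W

102252.6


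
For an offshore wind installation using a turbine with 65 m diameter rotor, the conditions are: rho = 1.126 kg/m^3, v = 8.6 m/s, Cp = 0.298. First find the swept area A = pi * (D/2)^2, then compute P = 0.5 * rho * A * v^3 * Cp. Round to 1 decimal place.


Step 1 -- Compute swept area:
  A = pi * (D/2)^2 = pi * (65/2)^2 = 3318.31 m^2
Step 2 -- Apply wind power equation:
  P = 0.5 * rho * A * v^3 * Cp
  v^3 = 8.6^3 = 636.056
  P = 0.5 * 1.126 * 3318.31 * 636.056 * 0.298
  P = 354108.7 W

354108.7


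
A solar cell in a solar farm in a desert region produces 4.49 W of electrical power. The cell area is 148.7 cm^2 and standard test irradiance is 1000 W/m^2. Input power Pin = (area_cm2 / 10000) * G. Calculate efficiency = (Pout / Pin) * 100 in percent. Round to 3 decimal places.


First compute the input power:
  Pin = area_cm2 / 10000 * G = 148.7 / 10000 * 1000 = 14.87 W
Then compute efficiency:
  Efficiency = (Pout / Pin) * 100 = (4.49 / 14.87) * 100
  Efficiency = 30.195%

30.195


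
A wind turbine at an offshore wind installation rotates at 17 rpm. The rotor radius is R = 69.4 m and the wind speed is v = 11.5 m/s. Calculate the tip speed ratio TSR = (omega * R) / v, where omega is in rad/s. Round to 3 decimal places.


Convert rotational speed to rad/s:
  omega = 17 * 2 * pi / 60 = 1.7802 rad/s
Compute tip speed:
  v_tip = omega * R = 1.7802 * 69.4 = 123.548 m/s
Tip speed ratio:
  TSR = v_tip / v_wind = 123.548 / 11.5 = 10.743

10.743


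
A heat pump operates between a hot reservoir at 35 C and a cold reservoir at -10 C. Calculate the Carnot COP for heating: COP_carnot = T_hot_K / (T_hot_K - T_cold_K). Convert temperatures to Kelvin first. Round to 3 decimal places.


Convert to Kelvin:
  T_hot = 35 + 273.15 = 308.15 K
  T_cold = -10 + 273.15 = 263.15 K
Apply Carnot COP formula:
  COP = T_hot_K / (T_hot_K - T_cold_K) = 308.15 / 45.0
  COP = 6.848

6.848


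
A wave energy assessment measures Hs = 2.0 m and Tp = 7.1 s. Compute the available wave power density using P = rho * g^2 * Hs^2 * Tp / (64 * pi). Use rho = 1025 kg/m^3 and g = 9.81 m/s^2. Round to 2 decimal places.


Apply wave power formula:
  g^2 = 9.81^2 = 96.2361
  Hs^2 = 2.0^2 = 4.0
  Numerator = rho * g^2 * Hs^2 * Tp = 1025 * 96.2361 * 4.0 * 7.1 = 2801432.87
  Denominator = 64 * pi = 201.0619
  P = 2801432.87 / 201.0619 = 13933.18 W/m

13933.18


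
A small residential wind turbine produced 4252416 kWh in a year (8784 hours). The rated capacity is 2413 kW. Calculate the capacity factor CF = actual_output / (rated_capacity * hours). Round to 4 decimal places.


Capacity factor = actual output / maximum possible output
Maximum possible = rated * hours = 2413 * 8784 = 21195792 kWh
CF = 4252416 / 21195792
CF = 0.2006

0.2006


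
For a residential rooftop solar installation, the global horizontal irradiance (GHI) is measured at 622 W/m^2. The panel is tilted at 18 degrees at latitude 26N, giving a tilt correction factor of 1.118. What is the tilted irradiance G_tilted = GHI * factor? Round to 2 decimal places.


Identify the given values:
  GHI = 622 W/m^2, tilt correction factor = 1.118
Apply the formula G_tilted = GHI * factor:
  G_tilted = 622 * 1.118
  G_tilted = 695.40 W/m^2

695.40


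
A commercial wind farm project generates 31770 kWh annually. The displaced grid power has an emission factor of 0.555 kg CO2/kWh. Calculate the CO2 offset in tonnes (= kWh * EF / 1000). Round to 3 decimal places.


CO2 offset in kg = generation * emission_factor
CO2 offset = 31770 * 0.555 = 17632.35 kg
Convert to tonnes:
  CO2 offset = 17632.35 / 1000 = 17.632 tonnes

17.632


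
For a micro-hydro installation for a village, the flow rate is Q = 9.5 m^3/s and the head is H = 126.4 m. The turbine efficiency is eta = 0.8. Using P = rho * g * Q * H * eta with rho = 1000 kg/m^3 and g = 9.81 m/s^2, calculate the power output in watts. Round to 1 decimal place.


Apply the hydropower formula P = rho * g * Q * H * eta
rho * g = 1000 * 9.81 = 9810.0
P = 9810.0 * 9.5 * 126.4 * 0.8
P = 9423878.4 W

9423878.4


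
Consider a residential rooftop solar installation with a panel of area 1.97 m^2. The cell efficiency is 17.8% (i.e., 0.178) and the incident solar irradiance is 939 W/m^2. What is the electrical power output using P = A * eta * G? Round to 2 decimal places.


Use the solar power formula P = A * eta * G.
Given: A = 1.97 m^2, eta = 0.178, G = 939 W/m^2
P = 1.97 * 0.178 * 939
P = 329.27 W

329.27


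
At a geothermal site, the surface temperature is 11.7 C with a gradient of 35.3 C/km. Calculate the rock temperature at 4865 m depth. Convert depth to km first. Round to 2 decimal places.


Convert depth to km: 4865 / 1000 = 4.865 km
Temperature increase = gradient * depth_km = 35.3 * 4.865 = 171.73 C
Temperature at depth = T_surface + delta_T = 11.7 + 171.73
T = 183.43 C

183.43


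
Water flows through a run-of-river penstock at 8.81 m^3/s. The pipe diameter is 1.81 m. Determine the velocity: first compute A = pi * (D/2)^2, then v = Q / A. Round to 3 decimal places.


Compute pipe cross-sectional area:
  A = pi * (D/2)^2 = pi * (1.81/2)^2 = 2.573 m^2
Calculate velocity:
  v = Q / A = 8.81 / 2.573
  v = 3.424 m/s

3.424


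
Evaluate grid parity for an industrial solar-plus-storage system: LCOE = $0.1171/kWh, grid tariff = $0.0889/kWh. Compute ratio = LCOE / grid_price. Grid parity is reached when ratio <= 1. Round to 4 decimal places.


Compare LCOE to grid price:
  LCOE = $0.1171/kWh, Grid price = $0.0889/kWh
  Ratio = LCOE / grid_price = 0.1171 / 0.0889 = 1.3172
  Grid parity achieved (ratio <= 1)? no

1.3172


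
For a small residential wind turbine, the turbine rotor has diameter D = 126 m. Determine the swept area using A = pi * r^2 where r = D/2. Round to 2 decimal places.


Compute the rotor radius:
  r = D / 2 = 126 / 2 = 63.0 m
Calculate swept area:
  A = pi * r^2 = pi * 63.0^2
  A = 12468.98 m^2

12468.98


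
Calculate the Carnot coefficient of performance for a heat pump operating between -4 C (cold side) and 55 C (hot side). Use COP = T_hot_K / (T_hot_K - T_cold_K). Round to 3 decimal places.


Convert to Kelvin:
  T_hot = 55 + 273.15 = 328.15 K
  T_cold = -4 + 273.15 = 269.15 K
Apply Carnot COP formula:
  COP = T_hot_K / (T_hot_K - T_cold_K) = 328.15 / 59.0
  COP = 5.562

5.562


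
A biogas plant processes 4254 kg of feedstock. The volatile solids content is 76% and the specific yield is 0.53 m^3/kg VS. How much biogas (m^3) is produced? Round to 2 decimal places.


Compute volatile solids:
  VS = mass * VS_fraction = 4254 * 0.76 = 3233.04 kg
Calculate biogas volume:
  Biogas = VS * specific_yield = 3233.04 * 0.53
  Biogas = 1713.51 m^3

1713.51


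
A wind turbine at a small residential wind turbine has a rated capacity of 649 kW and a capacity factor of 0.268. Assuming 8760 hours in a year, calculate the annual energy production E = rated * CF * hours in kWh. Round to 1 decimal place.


Annual energy = rated_kW * capacity_factor * hours_per_year
Given: P_rated = 649 kW, CF = 0.268, hours = 8760
E = 649 * 0.268 * 8760
E = 1523644.3 kWh

1523644.3


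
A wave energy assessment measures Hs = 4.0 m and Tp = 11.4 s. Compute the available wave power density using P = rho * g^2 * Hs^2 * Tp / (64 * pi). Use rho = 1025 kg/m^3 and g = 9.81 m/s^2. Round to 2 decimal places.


Apply wave power formula:
  g^2 = 9.81^2 = 96.2361
  Hs^2 = 4.0^2 = 16.0
  Numerator = rho * g^2 * Hs^2 * Tp = 1025 * 96.2361 * 16.0 * 11.4 = 17992301.26
  Denominator = 64 * pi = 201.0619
  P = 17992301.26 / 201.0619 = 89486.37 W/m

89486.37


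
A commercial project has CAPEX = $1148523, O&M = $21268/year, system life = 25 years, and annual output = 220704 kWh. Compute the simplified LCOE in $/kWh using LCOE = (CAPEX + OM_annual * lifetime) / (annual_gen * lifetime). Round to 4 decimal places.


Total cost = CAPEX + OM * lifetime = 1148523 + 21268 * 25 = 1148523 + 531700 = 1680223
Total generation = annual * lifetime = 220704 * 25 = 5517600 kWh
LCOE = 1680223 / 5517600
LCOE = 0.3045 $/kWh

0.3045


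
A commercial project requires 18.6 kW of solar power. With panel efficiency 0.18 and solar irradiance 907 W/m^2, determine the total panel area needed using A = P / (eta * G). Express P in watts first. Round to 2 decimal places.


Convert target power to watts: P = 18.6 * 1000 = 18600.0 W
Compute denominator: eta * G = 0.18 * 907 = 163.26
Required area A = P / (eta * G) = 18600.0 / 163.26
A = 113.93 m^2

113.93


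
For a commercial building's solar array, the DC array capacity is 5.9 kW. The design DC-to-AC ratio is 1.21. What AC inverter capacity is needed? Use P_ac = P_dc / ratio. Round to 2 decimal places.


The inverter AC capacity is determined by the DC/AC ratio.
Given: P_dc = 5.9 kW, DC/AC ratio = 1.21
P_ac = P_dc / ratio = 5.9 / 1.21
P_ac = 4.88 kW

4.88


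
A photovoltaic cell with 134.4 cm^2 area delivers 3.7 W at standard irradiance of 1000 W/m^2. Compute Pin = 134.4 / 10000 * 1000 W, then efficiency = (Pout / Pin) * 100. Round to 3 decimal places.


First compute the input power:
  Pin = area_cm2 / 10000 * G = 134.4 / 10000 * 1000 = 13.44 W
Then compute efficiency:
  Efficiency = (Pout / Pin) * 100 = (3.7 / 13.44) * 100
  Efficiency = 27.530%

27.530


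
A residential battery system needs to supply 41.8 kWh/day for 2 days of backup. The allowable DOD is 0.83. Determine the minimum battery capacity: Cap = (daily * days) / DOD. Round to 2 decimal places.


Total energy needed = daily * days = 41.8 * 2 = 83.6 kWh
Account for depth of discharge:
  Cap = total_energy / DOD = 83.6 / 0.83
  Cap = 100.72 kWh

100.72


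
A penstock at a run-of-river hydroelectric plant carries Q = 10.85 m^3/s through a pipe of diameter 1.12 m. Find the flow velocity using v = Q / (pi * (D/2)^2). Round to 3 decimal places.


Compute pipe cross-sectional area:
  A = pi * (D/2)^2 = pi * (1.12/2)^2 = 0.9852 m^2
Calculate velocity:
  v = Q / A = 10.85 / 0.9852
  v = 11.013 m/s

11.013


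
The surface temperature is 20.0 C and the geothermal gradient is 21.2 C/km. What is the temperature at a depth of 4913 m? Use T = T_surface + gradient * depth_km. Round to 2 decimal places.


Convert depth to km: 4913 / 1000 = 4.913 km
Temperature increase = gradient * depth_km = 21.2 * 4.913 = 104.16 C
Temperature at depth = T_surface + delta_T = 20.0 + 104.16
T = 124.16 C

124.16


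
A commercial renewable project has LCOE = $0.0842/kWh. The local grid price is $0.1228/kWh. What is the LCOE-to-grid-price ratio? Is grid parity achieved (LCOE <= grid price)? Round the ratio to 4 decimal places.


Compare LCOE to grid price:
  LCOE = $0.0842/kWh, Grid price = $0.1228/kWh
  Ratio = LCOE / grid_price = 0.0842 / 0.1228 = 0.6857
  Grid parity achieved (ratio <= 1)? yes

0.6857


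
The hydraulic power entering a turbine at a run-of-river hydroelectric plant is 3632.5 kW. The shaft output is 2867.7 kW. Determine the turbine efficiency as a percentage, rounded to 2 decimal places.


Turbine efficiency = (output power / input power) * 100
eta = (2867.7 / 3632.5) * 100
eta = 78.95%

78.95


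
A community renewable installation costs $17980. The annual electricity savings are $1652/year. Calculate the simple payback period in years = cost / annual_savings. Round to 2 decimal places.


Simple payback period = initial cost / annual savings
Payback = 17980 / 1652
Payback = 10.88 years

10.88


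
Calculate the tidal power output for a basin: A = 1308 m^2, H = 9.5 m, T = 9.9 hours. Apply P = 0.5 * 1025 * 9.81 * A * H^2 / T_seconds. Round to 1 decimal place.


Convert period to seconds: T = 9.9 * 3600 = 35640.0 s
H^2 = 9.5^2 = 90.25
P = 0.5 * rho * g * A * H^2 / T
P = 0.5 * 1025 * 9.81 * 1308 * 90.25 / 35640.0
P = 16652.5 W

16652.5


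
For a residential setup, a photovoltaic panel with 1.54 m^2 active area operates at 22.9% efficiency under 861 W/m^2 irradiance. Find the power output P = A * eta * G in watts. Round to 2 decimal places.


Use the solar power formula P = A * eta * G.
Given: A = 1.54 m^2, eta = 0.229, G = 861 W/m^2
P = 1.54 * 0.229 * 861
P = 303.64 W

303.64


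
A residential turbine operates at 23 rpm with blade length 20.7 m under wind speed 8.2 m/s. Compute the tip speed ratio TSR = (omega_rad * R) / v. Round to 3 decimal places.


Convert rotational speed to rad/s:
  omega = 23 * 2 * pi / 60 = 2.4086 rad/s
Compute tip speed:
  v_tip = omega * R = 2.4086 * 20.7 = 49.857 m/s
Tip speed ratio:
  TSR = v_tip / v_wind = 49.857 / 8.2 = 6.080

6.080


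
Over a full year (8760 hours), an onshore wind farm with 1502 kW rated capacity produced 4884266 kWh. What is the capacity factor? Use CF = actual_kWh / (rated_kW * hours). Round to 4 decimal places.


Capacity factor = actual output / maximum possible output
Maximum possible = rated * hours = 1502 * 8760 = 13157520 kWh
CF = 4884266 / 13157520
CF = 0.3712

0.3712


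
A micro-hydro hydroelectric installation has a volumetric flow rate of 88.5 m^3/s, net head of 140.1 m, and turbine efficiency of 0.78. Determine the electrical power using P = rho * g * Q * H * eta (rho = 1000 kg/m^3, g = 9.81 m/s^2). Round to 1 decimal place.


Apply the hydropower formula P = rho * g * Q * H * eta
rho * g = 1000 * 9.81 = 9810.0
P = 9810.0 * 88.5 * 140.1 * 0.78
P = 94873520.4 W

94873520.4


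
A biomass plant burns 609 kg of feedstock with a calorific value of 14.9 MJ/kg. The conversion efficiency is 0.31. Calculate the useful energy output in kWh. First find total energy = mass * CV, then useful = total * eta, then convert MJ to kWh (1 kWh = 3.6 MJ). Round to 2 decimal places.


Total energy = mass * CV = 609 * 14.9 = 9074.1 MJ
Useful energy = total * eta = 9074.1 * 0.31 = 2812.97 MJ
Convert to kWh: 2812.97 / 3.6
Useful energy = 781.38 kWh

781.38


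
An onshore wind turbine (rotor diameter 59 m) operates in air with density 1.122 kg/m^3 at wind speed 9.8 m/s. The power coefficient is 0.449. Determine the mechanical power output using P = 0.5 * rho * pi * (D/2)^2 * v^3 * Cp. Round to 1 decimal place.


Step 1 -- Compute swept area:
  A = pi * (D/2)^2 = pi * (59/2)^2 = 2733.97 m^2
Step 2 -- Apply wind power equation:
  P = 0.5 * rho * A * v^3 * Cp
  v^3 = 9.8^3 = 941.192
  P = 0.5 * 1.122 * 2733.97 * 941.192 * 0.449
  P = 648158.7 W

648158.7


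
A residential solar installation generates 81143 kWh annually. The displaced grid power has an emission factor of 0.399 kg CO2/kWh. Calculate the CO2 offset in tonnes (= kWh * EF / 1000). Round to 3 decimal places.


CO2 offset in kg = generation * emission_factor
CO2 offset = 81143 * 0.399 = 32376.06 kg
Convert to tonnes:
  CO2 offset = 32376.06 / 1000 = 32.376 tonnes

32.376


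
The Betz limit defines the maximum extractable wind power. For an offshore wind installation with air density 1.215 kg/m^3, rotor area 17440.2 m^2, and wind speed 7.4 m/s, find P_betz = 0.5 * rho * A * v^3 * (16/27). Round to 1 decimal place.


The Betz coefficient Cp_max = 16/27 = 0.5926
v^3 = 7.4^3 = 405.224
P_betz = 0.5 * rho * A * v^3 * Cp_max
P_betz = 0.5 * 1.215 * 17440.2 * 405.224 * 0.5926
P_betz = 2544187.5 W

2544187.5


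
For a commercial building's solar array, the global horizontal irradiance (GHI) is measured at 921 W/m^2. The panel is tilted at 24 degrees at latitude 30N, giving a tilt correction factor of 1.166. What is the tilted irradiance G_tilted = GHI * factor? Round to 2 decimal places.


Identify the given values:
  GHI = 921 W/m^2, tilt correction factor = 1.166
Apply the formula G_tilted = GHI * factor:
  G_tilted = 921 * 1.166
  G_tilted = 1073.89 W/m^2

1073.89


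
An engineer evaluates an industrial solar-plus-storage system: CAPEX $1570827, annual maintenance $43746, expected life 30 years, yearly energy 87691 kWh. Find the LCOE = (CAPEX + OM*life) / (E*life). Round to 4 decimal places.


Total cost = CAPEX + OM * lifetime = 1570827 + 43746 * 30 = 1570827 + 1312380 = 2883207
Total generation = annual * lifetime = 87691 * 30 = 2630730 kWh
LCOE = 2883207 / 2630730
LCOE = 1.0960 $/kWh

1.0960


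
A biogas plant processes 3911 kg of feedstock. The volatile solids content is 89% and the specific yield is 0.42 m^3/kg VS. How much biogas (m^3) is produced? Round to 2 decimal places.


Compute volatile solids:
  VS = mass * VS_fraction = 3911 * 0.89 = 3480.79 kg
Calculate biogas volume:
  Biogas = VS * specific_yield = 3480.79 * 0.42
  Biogas = 1461.93 m^3

1461.93


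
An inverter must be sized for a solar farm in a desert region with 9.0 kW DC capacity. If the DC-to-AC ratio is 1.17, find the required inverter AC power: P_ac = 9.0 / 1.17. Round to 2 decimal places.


The inverter AC capacity is determined by the DC/AC ratio.
Given: P_dc = 9.0 kW, DC/AC ratio = 1.17
P_ac = P_dc / ratio = 9.0 / 1.17
P_ac = 7.69 kW

7.69


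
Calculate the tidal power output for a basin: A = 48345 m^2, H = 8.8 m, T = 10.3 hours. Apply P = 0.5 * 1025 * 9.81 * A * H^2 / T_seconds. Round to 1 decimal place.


Convert period to seconds: T = 10.3 * 3600 = 37080.0 s
H^2 = 8.8^2 = 77.44
P = 0.5 * rho * g * A * H^2 / T
P = 0.5 * 1025 * 9.81 * 48345 * 77.44 / 37080.0
P = 507621.6 W

507621.6


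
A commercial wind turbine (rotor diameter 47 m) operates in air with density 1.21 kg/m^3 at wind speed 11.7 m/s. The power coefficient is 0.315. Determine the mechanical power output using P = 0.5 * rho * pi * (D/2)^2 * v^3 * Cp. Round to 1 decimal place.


Step 1 -- Compute swept area:
  A = pi * (D/2)^2 = pi * (47/2)^2 = 1734.94 m^2
Step 2 -- Apply wind power equation:
  P = 0.5 * rho * A * v^3 * Cp
  v^3 = 11.7^3 = 1601.613
  P = 0.5 * 1.21 * 1734.94 * 1601.613 * 0.315
  P = 529552.6 W

529552.6


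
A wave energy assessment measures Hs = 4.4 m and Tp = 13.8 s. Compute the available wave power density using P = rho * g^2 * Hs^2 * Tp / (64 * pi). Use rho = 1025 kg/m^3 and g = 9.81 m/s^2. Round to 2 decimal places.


Apply wave power formula:
  g^2 = 9.81^2 = 96.2361
  Hs^2 = 4.4^2 = 19.36
  Numerator = rho * g^2 * Hs^2 * Tp = 1025 * 96.2361 * 19.36 * 13.8 = 26353986.52
  Denominator = 64 * pi = 201.0619
  P = 26353986.52 / 201.0619 = 131073.98 W/m

131073.98


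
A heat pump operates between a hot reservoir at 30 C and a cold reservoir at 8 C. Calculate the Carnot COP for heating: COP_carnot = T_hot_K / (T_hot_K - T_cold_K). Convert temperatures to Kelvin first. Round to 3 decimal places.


Convert to Kelvin:
  T_hot = 30 + 273.15 = 303.15 K
  T_cold = 8 + 273.15 = 281.15 K
Apply Carnot COP formula:
  COP = T_hot_K / (T_hot_K - T_cold_K) = 303.15 / 22.0
  COP = 13.780

13.780


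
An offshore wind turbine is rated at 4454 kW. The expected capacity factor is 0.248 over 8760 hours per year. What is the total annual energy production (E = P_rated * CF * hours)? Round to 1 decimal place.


Annual energy = rated_kW * capacity_factor * hours_per_year
Given: P_rated = 4454 kW, CF = 0.248, hours = 8760
E = 4454 * 0.248 * 8760
E = 9676225.9 kWh

9676225.9


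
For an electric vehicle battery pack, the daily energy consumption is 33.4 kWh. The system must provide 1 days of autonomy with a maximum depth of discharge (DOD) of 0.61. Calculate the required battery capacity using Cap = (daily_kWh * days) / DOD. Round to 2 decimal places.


Total energy needed = daily * days = 33.4 * 1 = 33.4 kWh
Account for depth of discharge:
  Cap = total_energy / DOD = 33.4 / 0.61
  Cap = 54.75 kWh

54.75


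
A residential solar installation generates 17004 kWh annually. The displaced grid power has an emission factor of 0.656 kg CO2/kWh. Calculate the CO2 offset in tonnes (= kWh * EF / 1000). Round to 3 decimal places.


CO2 offset in kg = generation * emission_factor
CO2 offset = 17004 * 0.656 = 11154.62 kg
Convert to tonnes:
  CO2 offset = 11154.62 / 1000 = 11.155 tonnes

11.155


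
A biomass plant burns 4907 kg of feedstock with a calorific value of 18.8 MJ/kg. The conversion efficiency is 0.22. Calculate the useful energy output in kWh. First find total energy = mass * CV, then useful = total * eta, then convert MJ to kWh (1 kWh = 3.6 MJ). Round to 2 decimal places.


Total energy = mass * CV = 4907 * 18.8 = 92251.6 MJ
Useful energy = total * eta = 92251.6 * 0.22 = 20295.35 MJ
Convert to kWh: 20295.35 / 3.6
Useful energy = 5637.60 kWh

5637.60


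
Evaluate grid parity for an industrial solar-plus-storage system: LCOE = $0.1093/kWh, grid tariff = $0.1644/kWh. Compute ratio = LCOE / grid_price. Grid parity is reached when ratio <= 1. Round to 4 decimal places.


Compare LCOE to grid price:
  LCOE = $0.1093/kWh, Grid price = $0.1644/kWh
  Ratio = LCOE / grid_price = 0.1093 / 0.1644 = 0.6648
  Grid parity achieved (ratio <= 1)? yes

0.6648


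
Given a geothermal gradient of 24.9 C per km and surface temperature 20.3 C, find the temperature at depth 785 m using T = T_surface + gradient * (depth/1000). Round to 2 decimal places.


Convert depth to km: 785 / 1000 = 0.785 km
Temperature increase = gradient * depth_km = 24.9 * 0.785 = 19.55 C
Temperature at depth = T_surface + delta_T = 20.3 + 19.55
T = 39.85 C

39.85


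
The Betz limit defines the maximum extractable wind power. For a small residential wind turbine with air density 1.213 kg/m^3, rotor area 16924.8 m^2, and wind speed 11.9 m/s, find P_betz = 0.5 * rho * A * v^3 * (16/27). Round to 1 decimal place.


The Betz coefficient Cp_max = 16/27 = 0.5926
v^3 = 11.9^3 = 1685.159
P_betz = 0.5 * rho * A * v^3 * Cp_max
P_betz = 0.5 * 1.213 * 16924.8 * 1685.159 * 0.5926
P_betz = 10250651.1 W

10250651.1


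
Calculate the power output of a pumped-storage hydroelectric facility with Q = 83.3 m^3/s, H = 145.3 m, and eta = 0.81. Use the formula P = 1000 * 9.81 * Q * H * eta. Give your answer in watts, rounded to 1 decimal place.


Apply the hydropower formula P = rho * g * Q * H * eta
rho * g = 1000 * 9.81 = 9810.0
P = 9810.0 * 83.3 * 145.3 * 0.81
P = 96175541.9 W

96175541.9


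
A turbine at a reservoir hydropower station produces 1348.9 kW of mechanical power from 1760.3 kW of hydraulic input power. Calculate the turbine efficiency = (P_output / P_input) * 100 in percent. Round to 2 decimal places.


Turbine efficiency = (output power / input power) * 100
eta = (1348.9 / 1760.3) * 100
eta = 76.63%

76.63


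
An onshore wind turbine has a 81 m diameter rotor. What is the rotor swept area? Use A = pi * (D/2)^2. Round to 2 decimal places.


Compute the rotor radius:
  r = D / 2 = 81 / 2 = 40.5 m
Calculate swept area:
  A = pi * r^2 = pi * 40.5^2
  A = 5153.00 m^2

5153.00


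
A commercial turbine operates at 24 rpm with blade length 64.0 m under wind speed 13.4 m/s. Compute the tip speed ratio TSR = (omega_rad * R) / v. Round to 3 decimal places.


Convert rotational speed to rad/s:
  omega = 24 * 2 * pi / 60 = 2.5133 rad/s
Compute tip speed:
  v_tip = omega * R = 2.5133 * 64.0 = 160.85 m/s
Tip speed ratio:
  TSR = v_tip / v_wind = 160.85 / 13.4 = 12.004

12.004


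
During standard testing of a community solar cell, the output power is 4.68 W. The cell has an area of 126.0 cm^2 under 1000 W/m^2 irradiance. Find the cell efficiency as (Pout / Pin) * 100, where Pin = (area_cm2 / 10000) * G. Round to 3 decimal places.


First compute the input power:
  Pin = area_cm2 / 10000 * G = 126.0 / 10000 * 1000 = 12.6 W
Then compute efficiency:
  Efficiency = (Pout / Pin) * 100 = (4.68 / 12.6) * 100
  Efficiency = 37.143%

37.143


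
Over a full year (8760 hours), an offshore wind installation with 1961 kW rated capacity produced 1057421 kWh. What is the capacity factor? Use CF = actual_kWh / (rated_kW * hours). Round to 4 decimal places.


Capacity factor = actual output / maximum possible output
Maximum possible = rated * hours = 1961 * 8760 = 17178360 kWh
CF = 1057421 / 17178360
CF = 0.0616

0.0616


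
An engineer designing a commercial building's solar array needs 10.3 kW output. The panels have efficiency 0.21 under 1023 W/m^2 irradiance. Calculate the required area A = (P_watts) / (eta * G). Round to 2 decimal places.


Convert target power to watts: P = 10.3 * 1000 = 10300.0 W
Compute denominator: eta * G = 0.21 * 1023 = 214.83
Required area A = P / (eta * G) = 10300.0 / 214.83
A = 47.94 m^2

47.94


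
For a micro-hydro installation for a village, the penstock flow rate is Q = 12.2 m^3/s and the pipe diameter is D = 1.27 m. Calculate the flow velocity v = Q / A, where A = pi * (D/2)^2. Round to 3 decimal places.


Compute pipe cross-sectional area:
  A = pi * (D/2)^2 = pi * (1.27/2)^2 = 1.2668 m^2
Calculate velocity:
  v = Q / A = 12.2 / 1.2668
  v = 9.631 m/s

9.631


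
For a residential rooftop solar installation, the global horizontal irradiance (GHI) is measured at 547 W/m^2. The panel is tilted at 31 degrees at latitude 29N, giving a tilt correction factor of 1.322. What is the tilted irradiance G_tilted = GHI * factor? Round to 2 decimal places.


Identify the given values:
  GHI = 547 W/m^2, tilt correction factor = 1.322
Apply the formula G_tilted = GHI * factor:
  G_tilted = 547 * 1.322
  G_tilted = 723.13 W/m^2

723.13


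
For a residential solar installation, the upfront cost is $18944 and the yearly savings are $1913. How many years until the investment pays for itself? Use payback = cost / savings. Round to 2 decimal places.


Simple payback period = initial cost / annual savings
Payback = 18944 / 1913
Payback = 9.90 years

9.90


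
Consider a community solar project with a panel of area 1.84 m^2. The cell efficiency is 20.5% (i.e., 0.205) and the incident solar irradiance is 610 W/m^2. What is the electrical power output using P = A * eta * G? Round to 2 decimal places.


Use the solar power formula P = A * eta * G.
Given: A = 1.84 m^2, eta = 0.205, G = 610 W/m^2
P = 1.84 * 0.205 * 610
P = 230.09 W

230.09


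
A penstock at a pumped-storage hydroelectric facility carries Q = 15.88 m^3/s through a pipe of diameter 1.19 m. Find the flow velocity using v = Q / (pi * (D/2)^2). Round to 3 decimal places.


Compute pipe cross-sectional area:
  A = pi * (D/2)^2 = pi * (1.19/2)^2 = 1.1122 m^2
Calculate velocity:
  v = Q / A = 15.88 / 1.1122
  v = 14.278 m/s

14.278


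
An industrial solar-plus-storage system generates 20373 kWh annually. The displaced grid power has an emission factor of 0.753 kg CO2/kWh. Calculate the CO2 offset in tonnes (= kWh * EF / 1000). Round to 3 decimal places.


CO2 offset in kg = generation * emission_factor
CO2 offset = 20373 * 0.753 = 15340.87 kg
Convert to tonnes:
  CO2 offset = 15340.87 / 1000 = 15.341 tonnes

15.341


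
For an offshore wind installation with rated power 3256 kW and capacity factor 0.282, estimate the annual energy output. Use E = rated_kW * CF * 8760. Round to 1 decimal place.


Annual energy = rated_kW * capacity_factor * hours_per_year
Given: P_rated = 3256 kW, CF = 0.282, hours = 8760
E = 3256 * 0.282 * 8760
E = 8043361.9 kWh

8043361.9


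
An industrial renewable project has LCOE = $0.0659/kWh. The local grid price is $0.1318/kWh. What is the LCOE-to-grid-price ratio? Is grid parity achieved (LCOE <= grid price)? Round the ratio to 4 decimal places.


Compare LCOE to grid price:
  LCOE = $0.0659/kWh, Grid price = $0.1318/kWh
  Ratio = LCOE / grid_price = 0.0659 / 0.1318 = 0.5000
  Grid parity achieved (ratio <= 1)? yes

0.5000


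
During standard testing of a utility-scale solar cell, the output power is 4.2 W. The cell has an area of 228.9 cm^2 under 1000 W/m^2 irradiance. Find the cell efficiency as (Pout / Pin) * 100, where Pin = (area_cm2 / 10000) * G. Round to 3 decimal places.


First compute the input power:
  Pin = area_cm2 / 10000 * G = 228.9 / 10000 * 1000 = 22.89 W
Then compute efficiency:
  Efficiency = (Pout / Pin) * 100 = (4.2 / 22.89) * 100
  Efficiency = 18.349%

18.349


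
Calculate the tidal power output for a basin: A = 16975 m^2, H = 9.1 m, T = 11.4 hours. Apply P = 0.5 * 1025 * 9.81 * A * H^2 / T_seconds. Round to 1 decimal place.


Convert period to seconds: T = 11.4 * 3600 = 41040.0 s
H^2 = 9.1^2 = 82.81
P = 0.5 * rho * g * A * H^2 / T
P = 0.5 * 1025 * 9.81 * 16975 * 82.81 / 41040.0
P = 172205.9 W

172205.9


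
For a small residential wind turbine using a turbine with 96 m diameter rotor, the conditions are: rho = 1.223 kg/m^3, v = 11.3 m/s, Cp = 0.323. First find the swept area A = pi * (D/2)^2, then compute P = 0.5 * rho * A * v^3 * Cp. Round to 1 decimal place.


Step 1 -- Compute swept area:
  A = pi * (D/2)^2 = pi * (96/2)^2 = 7238.23 m^2
Step 2 -- Apply wind power equation:
  P = 0.5 * rho * A * v^3 * Cp
  v^3 = 11.3^3 = 1442.897
  P = 0.5 * 1.223 * 7238.23 * 1442.897 * 0.323
  P = 2062845.3 W

2062845.3


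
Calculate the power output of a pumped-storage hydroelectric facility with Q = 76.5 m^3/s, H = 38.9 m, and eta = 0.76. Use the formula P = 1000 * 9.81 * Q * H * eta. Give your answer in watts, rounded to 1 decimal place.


Apply the hydropower formula P = rho * g * Q * H * eta
rho * g = 1000 * 9.81 = 9810.0
P = 9810.0 * 76.5 * 38.9 * 0.76
P = 22186747.3 W

22186747.3


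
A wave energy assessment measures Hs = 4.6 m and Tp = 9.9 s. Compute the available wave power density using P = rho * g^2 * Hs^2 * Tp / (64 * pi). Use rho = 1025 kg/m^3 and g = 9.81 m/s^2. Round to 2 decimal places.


Apply wave power formula:
  g^2 = 9.81^2 = 96.2361
  Hs^2 = 4.6^2 = 21.16
  Numerator = rho * g^2 * Hs^2 * Tp = 1025 * 96.2361 * 21.16 * 9.9 = 20663921.25
  Denominator = 64 * pi = 201.0619
  P = 20663921.25 / 201.0619 = 102773.91 W/m

102773.91


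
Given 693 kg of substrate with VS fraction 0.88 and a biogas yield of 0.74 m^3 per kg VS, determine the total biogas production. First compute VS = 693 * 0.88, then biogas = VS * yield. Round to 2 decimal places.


Compute volatile solids:
  VS = mass * VS_fraction = 693 * 0.88 = 609.84 kg
Calculate biogas volume:
  Biogas = VS * specific_yield = 609.84 * 0.74
  Biogas = 451.28 m^3

451.28


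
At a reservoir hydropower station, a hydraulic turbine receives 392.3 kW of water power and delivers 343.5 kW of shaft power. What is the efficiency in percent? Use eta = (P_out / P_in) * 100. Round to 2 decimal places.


Turbine efficiency = (output power / input power) * 100
eta = (343.5 / 392.3) * 100
eta = 87.56%

87.56


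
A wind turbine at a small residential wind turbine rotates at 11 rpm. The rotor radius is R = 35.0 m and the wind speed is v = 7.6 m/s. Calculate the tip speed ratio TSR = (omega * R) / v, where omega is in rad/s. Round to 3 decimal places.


Convert rotational speed to rad/s:
  omega = 11 * 2 * pi / 60 = 1.1519 rad/s
Compute tip speed:
  v_tip = omega * R = 1.1519 * 35.0 = 40.317 m/s
Tip speed ratio:
  TSR = v_tip / v_wind = 40.317 / 7.6 = 5.305

5.305


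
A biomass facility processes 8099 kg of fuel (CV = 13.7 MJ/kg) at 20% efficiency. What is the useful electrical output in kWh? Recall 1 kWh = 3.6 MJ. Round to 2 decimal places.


Total energy = mass * CV = 8099 * 13.7 = 110956.3 MJ
Useful energy = total * eta = 110956.3 * 0.2 = 22191.26 MJ
Convert to kWh: 22191.26 / 3.6
Useful energy = 6164.24 kWh

6164.24


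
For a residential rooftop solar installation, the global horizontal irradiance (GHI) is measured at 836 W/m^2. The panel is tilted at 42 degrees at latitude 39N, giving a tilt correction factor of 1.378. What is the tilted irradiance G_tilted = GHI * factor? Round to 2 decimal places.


Identify the given values:
  GHI = 836 W/m^2, tilt correction factor = 1.378
Apply the formula G_tilted = GHI * factor:
  G_tilted = 836 * 1.378
  G_tilted = 1152.01 W/m^2

1152.01


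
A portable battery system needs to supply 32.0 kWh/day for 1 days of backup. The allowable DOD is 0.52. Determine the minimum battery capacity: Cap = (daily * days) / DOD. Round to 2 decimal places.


Total energy needed = daily * days = 32.0 * 1 = 32.0 kWh
Account for depth of discharge:
  Cap = total_energy / DOD = 32.0 / 0.52
  Cap = 61.54 kWh

61.54


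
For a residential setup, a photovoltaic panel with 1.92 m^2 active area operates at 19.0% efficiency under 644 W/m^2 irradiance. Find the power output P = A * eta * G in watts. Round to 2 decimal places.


Use the solar power formula P = A * eta * G.
Given: A = 1.92 m^2, eta = 0.19, G = 644 W/m^2
P = 1.92 * 0.19 * 644
P = 234.93 W

234.93


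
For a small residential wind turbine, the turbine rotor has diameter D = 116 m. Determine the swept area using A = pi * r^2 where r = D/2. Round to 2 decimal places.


Compute the rotor radius:
  r = D / 2 = 116 / 2 = 58.0 m
Calculate swept area:
  A = pi * r^2 = pi * 58.0^2
  A = 10568.32 m^2

10568.32


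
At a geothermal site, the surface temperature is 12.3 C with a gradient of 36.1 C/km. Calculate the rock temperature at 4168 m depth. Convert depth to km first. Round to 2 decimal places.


Convert depth to km: 4168 / 1000 = 4.168 km
Temperature increase = gradient * depth_km = 36.1 * 4.168 = 150.46 C
Temperature at depth = T_surface + delta_T = 12.3 + 150.46
T = 162.76 C

162.76


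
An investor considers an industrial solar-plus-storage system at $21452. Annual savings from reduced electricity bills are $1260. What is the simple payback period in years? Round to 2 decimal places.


Simple payback period = initial cost / annual savings
Payback = 21452 / 1260
Payback = 17.03 years

17.03


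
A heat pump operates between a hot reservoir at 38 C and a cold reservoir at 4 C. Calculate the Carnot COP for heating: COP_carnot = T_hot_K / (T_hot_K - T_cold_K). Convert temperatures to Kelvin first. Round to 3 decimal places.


Convert to Kelvin:
  T_hot = 38 + 273.15 = 311.15 K
  T_cold = 4 + 273.15 = 277.15 K
Apply Carnot COP formula:
  COP = T_hot_K / (T_hot_K - T_cold_K) = 311.15 / 34.0
  COP = 9.151

9.151


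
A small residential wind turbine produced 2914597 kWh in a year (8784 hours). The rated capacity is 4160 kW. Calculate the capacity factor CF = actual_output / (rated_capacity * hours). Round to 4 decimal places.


Capacity factor = actual output / maximum possible output
Maximum possible = rated * hours = 4160 * 8784 = 36541440 kWh
CF = 2914597 / 36541440
CF = 0.0798

0.0798


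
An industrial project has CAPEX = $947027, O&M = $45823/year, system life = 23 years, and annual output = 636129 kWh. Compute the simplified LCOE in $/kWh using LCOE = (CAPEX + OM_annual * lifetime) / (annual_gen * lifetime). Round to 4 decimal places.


Total cost = CAPEX + OM * lifetime = 947027 + 45823 * 23 = 947027 + 1053929 = 2000956
Total generation = annual * lifetime = 636129 * 23 = 14630967 kWh
LCOE = 2000956 / 14630967
LCOE = 0.1368 $/kWh

0.1368


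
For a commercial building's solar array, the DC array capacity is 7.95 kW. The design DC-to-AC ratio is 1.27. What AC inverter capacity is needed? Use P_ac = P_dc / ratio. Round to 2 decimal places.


The inverter AC capacity is determined by the DC/AC ratio.
Given: P_dc = 7.95 kW, DC/AC ratio = 1.27
P_ac = P_dc / ratio = 7.95 / 1.27
P_ac = 6.26 kW

6.26


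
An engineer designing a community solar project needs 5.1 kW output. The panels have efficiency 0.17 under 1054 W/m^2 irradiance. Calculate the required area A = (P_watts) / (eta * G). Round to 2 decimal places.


Convert target power to watts: P = 5.1 * 1000 = 5100.0 W
Compute denominator: eta * G = 0.17 * 1054 = 179.18
Required area A = P / (eta * G) = 5100.0 / 179.18
A = 28.46 m^2

28.46
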